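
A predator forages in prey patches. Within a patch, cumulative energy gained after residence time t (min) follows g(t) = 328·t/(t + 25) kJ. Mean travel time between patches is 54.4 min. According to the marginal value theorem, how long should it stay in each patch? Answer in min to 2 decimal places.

By the marginal value theorem, leave when the instantaneous gain rate g'(t) equals the habitat-wide average g(t)/(T + t).
g'(t) = 328·25/(t + 25)². Setting 328·25/(t+25)² = 328t/[(t+25)(54.4+t)] gives 25(54.4+t) = t(t+25), so t² = 25×54.4 = 1360.
t* = √1360 = 36.88 min.

36.88 min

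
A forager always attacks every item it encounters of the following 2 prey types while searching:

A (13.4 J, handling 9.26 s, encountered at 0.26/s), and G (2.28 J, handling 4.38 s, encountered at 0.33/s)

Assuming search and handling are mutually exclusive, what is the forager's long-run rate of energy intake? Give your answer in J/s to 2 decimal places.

R = (0.26×13.4 + 0.33×2.28) / (1 + 0.26×9.26 + 0.33×4.38) = 4.236/4.853 = 0.8729 J/s.

0.87 J/s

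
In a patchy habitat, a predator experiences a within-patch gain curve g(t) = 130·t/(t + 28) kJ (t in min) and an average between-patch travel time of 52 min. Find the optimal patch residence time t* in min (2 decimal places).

By the marginal value theorem, leave when the instantaneous gain rate g'(t) equals the habitat-wide average g(t)/(T + t).
g'(t) = 130·28/(t + 28)². Setting 130·28/(t+28)² = 130t/[(t+28)(52+t)] gives 28(52+t) = t(t+28), so t² = 28×52 = 1456.
t* = √1456 = 38.16 min.

38.16 min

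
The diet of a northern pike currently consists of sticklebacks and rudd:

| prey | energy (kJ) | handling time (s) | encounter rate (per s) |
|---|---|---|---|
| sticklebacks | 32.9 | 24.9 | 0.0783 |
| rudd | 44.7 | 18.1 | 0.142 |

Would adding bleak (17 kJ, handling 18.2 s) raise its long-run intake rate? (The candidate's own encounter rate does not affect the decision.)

Current rate: (0.0783×32.9 + 0.142×44.7)/(1 + 0.0783×24.9 + 0.142×18.1) = 1.617 kJ/s.
Profitability of bleak: 17/18.2 = 0.9341 kJ/s.
0.9341 < 1.617, so adding bleak would lower the average — exclude it.

No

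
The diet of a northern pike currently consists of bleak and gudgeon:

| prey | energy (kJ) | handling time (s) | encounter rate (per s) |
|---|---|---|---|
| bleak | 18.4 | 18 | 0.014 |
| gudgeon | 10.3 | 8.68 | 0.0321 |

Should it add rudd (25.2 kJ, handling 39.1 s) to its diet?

Yes

Current rate: (0.014×18.4 + 0.0321×10.3)/(1 + 0.014×18 + 0.0321×8.68) = 0.3843 kJ/s.
rudd: E/h = 25.2/39.1 = 0.6445 kJ/s.
Since 0.6445 > R, including rudd increases the long-run rate.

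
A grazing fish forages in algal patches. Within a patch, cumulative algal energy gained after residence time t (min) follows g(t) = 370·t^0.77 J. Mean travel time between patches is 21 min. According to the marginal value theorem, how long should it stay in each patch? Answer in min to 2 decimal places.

Optimal t* satisfies g'(t*) = g(t*)/(T + t*).
g'(t) = 0.77·370·t^-0.23. Setting 0.77·370·t^-0.23 = 370·t^0.77/(21+t) gives 0.77(21+t) = t, so 0.23·t = 0.77×21.
t* = 0.77×21/0.23 = 70.3 min.

70.30 min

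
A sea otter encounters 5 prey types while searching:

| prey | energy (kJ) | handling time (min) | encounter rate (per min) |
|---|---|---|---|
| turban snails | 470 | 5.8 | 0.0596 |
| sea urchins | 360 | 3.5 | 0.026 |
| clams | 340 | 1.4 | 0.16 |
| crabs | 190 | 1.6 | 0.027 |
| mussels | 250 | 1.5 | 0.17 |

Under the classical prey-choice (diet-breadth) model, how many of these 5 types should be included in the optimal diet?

E/h in descending order: clams 243, mussels 167, crabs 119, sea urchins 103, turban snails 81 kJ/min. The optimal diet is the largest prefix of this list for which every included type satisfies E_i/h_i > R on the types above it.
Rate on top 1: 44.44. mussels: 167 > 44.44 → include.
Rate on top 2: 65.52. crabs: 119 > 65.52 → include.
Rate on top 3: 67.03. sea urchins: 103 > 67.03 → include.
Rate on top 4: 69.05. turban snails: 81 > 69.05 → include.
Optimal diet: clams, mussels, crabs, sea urchins, turban snails — 5 of 5 types.

5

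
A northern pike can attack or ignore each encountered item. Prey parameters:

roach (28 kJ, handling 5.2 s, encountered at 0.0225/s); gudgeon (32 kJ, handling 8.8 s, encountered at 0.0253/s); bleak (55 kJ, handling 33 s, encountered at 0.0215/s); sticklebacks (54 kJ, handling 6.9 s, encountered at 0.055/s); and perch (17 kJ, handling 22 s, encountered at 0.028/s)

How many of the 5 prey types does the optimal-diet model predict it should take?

E/h in descending order: sticklebacks 7.83, roach 5.38, gudgeon 3.64, bleak 1.67, perch 0.773 kJ/s. The optimal diet is the largest prefix of this list for which every included type satisfies E_i/h_i > R on the types above it.
Rate on top 1: 2.153. roach: 5.38 > 2.153 → include.
Rate on top 2: 2.406. gudgeon: 3.64 > 2.406 → include.
Rate on top 3: 2.565. bleak: 1.67 < 2.565 → exclude; stop.
Optimal diet: sticklebacks, roach, gudgeon — 3 of 5 types.

3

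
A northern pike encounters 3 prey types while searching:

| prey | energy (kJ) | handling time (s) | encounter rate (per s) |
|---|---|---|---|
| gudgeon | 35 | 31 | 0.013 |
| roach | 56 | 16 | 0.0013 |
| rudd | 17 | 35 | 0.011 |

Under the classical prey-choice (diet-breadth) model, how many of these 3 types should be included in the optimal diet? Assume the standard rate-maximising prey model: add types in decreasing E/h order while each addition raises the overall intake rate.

3

E/h in descending order: roach 3.5, gudgeon 1.13, rudd 0.486 kJ/s. The optimal diet is the largest prefix of this list for which every included type satisfies E_i/h_i > R on the types above it.
Rate on top 1: 0.07132. gudgeon: 1.13 > 0.07132 → include.
Rate on top 2: 0.3707. rudd: 0.486 > 0.3707 → include.
Optimal diet: roach, gudgeon, rudd — 3 of 3 types.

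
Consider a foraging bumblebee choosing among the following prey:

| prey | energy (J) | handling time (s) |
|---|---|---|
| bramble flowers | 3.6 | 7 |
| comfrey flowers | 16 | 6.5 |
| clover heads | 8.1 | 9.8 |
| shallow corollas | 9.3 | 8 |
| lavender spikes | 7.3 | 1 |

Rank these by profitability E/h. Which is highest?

In descending order of E/h:
lavender spikes: 7.3/1 = 7.3 J/s
comfrey flowers: 16/6.5 = 2.46 J/s
shallow corollas: 9.3/8 = 1.16 J/s
clover heads: 8.1/9.8 = 0.827 J/s
bramble flowers: 3.6/7 = 0.514 J/s

lavender spikes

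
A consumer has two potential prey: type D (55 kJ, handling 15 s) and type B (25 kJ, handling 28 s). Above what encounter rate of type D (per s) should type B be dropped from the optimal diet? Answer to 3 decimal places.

0.021 per s

At the threshold, the rate on type D alone equals the profitability of type B: λ·55/(1 + λ·15) = 25/28 = 0.8929.
Rearranging, λ(55 − 0.8929×15) = 0.8929, so λ = 0.8929/41.61 = 0.02146 per s.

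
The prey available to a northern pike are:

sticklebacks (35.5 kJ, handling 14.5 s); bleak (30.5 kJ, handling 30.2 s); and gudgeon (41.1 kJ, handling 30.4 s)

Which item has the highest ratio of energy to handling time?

sticklebacks

In descending order of E/h:
sticklebacks: 35.5/14.5 = 2.45 kJ/s
gudgeon: 41.1/30.4 = 1.35 kJ/s
bleak: 30.5/30.2 = 1.01 kJ/s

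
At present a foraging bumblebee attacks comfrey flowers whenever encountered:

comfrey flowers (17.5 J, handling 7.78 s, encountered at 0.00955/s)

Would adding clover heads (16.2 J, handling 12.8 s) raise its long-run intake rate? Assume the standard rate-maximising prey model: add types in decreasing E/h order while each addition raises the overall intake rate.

Yes

On comfrey flowers alone, R = ΣλE/(1+Σλh) = 0.1671/1.074 = 0.1556 J/s.
Profitability of clover heads: 16.2/12.8 = 1.266 J/s.
1.266 > 0.1556, so adding clover heads raises the average — include it.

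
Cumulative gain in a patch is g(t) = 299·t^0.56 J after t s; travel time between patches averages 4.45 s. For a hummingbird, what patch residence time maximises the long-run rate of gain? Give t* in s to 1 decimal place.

5.7 s

Maximise g(t)/(T+t): set derivative to zero → g'(t)(T+t) = g(t).
g'(t) = 0.56·299·t^-0.44. Setting 0.56·299·t^-0.44 = 299·t^0.56/(4.45+t) gives 0.56(4.45+t) = t, so 0.44·t = 0.56×4.45.
t* = 0.56×4.45/0.44 = 5.664 s.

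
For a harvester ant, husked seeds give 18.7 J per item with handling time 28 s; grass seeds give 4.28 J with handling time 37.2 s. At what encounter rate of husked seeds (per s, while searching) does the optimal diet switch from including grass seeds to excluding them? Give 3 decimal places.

The zero-one rule: include grass seeds iff E₂/h₂ > λE₁/(1+λh₁). Equality gives the switch point.
λE₁h₂ = E₂ + λE₂h₁ ⇒ λ = E₂/(E₁h₂ − E₂h₁) = 4.28/(695.6 − 119.8) = 0.007433 per s.

0.007 per s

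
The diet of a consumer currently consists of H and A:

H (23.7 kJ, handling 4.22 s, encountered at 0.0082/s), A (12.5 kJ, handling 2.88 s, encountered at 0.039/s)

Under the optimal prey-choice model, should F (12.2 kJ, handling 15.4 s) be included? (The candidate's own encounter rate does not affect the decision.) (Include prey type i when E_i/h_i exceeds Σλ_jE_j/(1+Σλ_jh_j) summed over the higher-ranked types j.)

Yes

Intake rate on the current diet: R = (0.0082×23.7 + 0.039×12.5) / (1 + 0.0082×4.22 + 0.039×2.88) = 0.6818/1.147 = 0.5945 kJ/s.
F: E/h = 12.2/15.4 = 0.7922 kJ/s.
0.7922 > 0.5945, so adding F raises the average — include it.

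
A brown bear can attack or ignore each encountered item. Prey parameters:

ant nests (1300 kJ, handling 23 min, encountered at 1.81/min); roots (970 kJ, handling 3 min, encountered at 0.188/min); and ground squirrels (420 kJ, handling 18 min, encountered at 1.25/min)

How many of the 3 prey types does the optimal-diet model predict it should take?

Rank by E/h (kJ/min): roots 323, ant nests 56.5, ground squirrels 23.3. Include each in turn until the next type's E/h falls below the running intake rate.
Rate on top 1: 116.6. ant nests: 56.5 < 116.6 → exclude; stop.
Optimal diet: roots — 1 of 3 types.

1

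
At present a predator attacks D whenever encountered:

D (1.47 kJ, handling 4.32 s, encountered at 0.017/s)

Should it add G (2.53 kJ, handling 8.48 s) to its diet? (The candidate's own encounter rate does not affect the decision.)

Yes

On D alone, R = ΣλE/(1+Σλh) = 0.02499/1.073 = 0.02328 kJ/s.
Profitability of G: 2.53/8.48 = 0.2983 kJ/s.
Since 0.2983 > R, including G increases the long-run rate.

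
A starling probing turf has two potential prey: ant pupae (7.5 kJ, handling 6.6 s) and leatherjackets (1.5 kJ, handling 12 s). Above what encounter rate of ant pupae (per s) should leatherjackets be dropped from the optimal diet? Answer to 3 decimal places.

The zero-one rule: include leatherjackets iff E₂/h₂ > λE₁/(1+λh₁). Equality gives the switch point.
λE₁h₂ = E₂ + λE₂h₁ ⇒ λ = E₂/(E₁h₂ − E₂h₁) = 1.5/(90 − 9.9) = 0.01873 per s.

0.019 per s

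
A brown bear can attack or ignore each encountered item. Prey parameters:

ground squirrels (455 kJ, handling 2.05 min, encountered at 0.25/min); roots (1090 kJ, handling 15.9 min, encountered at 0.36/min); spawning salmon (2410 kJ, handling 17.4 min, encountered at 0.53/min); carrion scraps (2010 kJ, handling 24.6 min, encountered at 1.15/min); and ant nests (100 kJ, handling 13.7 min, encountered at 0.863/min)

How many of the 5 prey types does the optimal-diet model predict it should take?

2

E/h in descending order: ground squirrels 222, spawning salmon 139, carrion scraps 81.7, roots 68.6, ant nests 7.3 kJ/min. The optimal diet is the largest prefix of this list for which every included type satisfies E_i/h_i > R on the types above it.
Rate on top 1: 75.21. spawning salmon: 139 > 75.21 → include.
Rate on top 2: 129.6. carrion scraps: 81.7 < 129.6 → exclude; stop.
Optimal diet: ground squirrels, spawning salmon — 2 of 5 types.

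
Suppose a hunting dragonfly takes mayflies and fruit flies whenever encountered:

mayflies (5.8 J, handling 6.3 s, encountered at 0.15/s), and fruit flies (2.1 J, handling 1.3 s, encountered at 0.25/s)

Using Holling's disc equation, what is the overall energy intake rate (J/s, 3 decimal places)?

0.615 J/s

R = Σλ_iE_i / (1 + Σλ_ih_i)
Numerator: 0.15×5.8 + 0.25×2.1 = 1.395
Denominator: 1 + 0.15×6.3 + 0.25×1.3 = 2.27
R = 1.395/2.27 = 0.6145 J/s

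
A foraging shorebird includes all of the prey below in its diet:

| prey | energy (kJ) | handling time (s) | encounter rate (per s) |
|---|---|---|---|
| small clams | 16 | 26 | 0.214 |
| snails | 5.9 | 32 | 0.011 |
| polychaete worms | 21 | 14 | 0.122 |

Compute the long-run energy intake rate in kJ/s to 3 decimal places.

Energy encountered per unit search time: 0.214×16 + 0.011×5.9 + 0.122×21 = 6.051 kJ/s.
Handling time per unit search time: 0.214×26 + 0.011×32 + 0.122×14 = 7.624.
Rate = 6.051/(1 + 7.624) = 0.7016 kJ/s.

0.702 kJ/s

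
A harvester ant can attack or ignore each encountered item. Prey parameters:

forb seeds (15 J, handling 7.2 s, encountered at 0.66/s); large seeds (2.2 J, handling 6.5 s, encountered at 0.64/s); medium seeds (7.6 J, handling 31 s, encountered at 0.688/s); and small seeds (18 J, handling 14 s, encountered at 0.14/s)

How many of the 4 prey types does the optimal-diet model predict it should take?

Profitabilities (E/h, J/s): forb seeds 2.08, small seeds 1.29, large seeds 0.338, medium seeds 0.245. Add prey in this order while the next type's profitability exceeds the intake rate on those already taken.
Rate on top 1: 1.721. small seeds: 1.29 < 1.721 → exclude; stop.
Optimal diet: forb seeds — 1 of 4 types.

1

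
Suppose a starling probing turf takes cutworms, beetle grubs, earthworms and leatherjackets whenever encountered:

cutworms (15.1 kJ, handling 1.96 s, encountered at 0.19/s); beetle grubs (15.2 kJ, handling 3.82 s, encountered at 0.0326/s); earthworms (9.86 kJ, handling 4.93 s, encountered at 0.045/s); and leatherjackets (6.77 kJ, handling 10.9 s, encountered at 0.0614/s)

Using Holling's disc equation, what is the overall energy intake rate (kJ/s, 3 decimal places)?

Energy encountered per unit search time: 0.19×15.1 + 0.0326×15.2 + 0.045×9.86 + 0.0614×6.77 = 4.224 kJ/s.
Handling time per unit search time: 0.19×1.96 + 0.0326×3.82 + 0.045×4.93 + 0.0614×10.9 = 1.388.
Rate = 4.224/(1 + 1.388) = 1.769 kJ/s.

1.769 kJ/s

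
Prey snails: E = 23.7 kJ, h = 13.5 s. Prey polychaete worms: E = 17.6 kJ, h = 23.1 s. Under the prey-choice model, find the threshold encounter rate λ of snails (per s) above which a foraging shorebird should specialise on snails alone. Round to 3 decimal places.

Drop polychaete worms once their profitability E₂/h₂ falls below the rate achievable on snails alone: E₂/h₂ = λE₁/(1 + λh₁).
Solve for λ: λE₁h₂ = E₂(1 + λh₁) → λ(E₁h₂ − E₂h₁) = E₂ → λ = E₂/(E₁h₂ − E₂h₁).
λ = 17.6/(23.7×23.1 − 17.6×13.5) = 17.6/309.9 = 0.0568 per s.

0.057 per s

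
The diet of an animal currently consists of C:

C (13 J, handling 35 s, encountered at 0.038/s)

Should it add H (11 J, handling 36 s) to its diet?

Intake rate on the current diet: R = (0.038×13) / (1 + 0.038×35) = 0.494/2.33 = 0.212 J/s.
Profitability of H: 11/36 = 0.3056 J/s.
0.3056 > 0.212, so adding H raises the average — include it.

Yes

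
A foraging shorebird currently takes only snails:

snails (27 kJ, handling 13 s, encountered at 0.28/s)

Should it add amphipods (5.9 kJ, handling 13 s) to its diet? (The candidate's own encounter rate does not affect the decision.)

No

Current rate: (0.28×27)/(1 + 0.28×13) = 1.629 kJ/s.
Profitability of amphipods: 5.9/13 = 0.4538 kJ/s.
0.4538 < 1.629, so adding amphipods would lower the average — exclude it.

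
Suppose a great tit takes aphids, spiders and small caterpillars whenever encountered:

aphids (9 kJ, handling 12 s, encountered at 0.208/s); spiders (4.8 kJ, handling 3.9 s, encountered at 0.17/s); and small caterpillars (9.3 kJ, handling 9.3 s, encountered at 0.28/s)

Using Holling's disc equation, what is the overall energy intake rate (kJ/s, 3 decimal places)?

R = (0.208×9 + 0.17×4.8 + 0.28×9.3) / (1 + 0.208×12 + 0.17×3.9 + 0.28×9.3) = 5.292/6.763 = 0.7825 kJ/s.

0.782 kJ/s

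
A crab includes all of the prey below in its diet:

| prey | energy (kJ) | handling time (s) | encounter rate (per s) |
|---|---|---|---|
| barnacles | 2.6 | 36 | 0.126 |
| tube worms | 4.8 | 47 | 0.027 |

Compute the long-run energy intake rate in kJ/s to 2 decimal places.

R = (0.126×2.6 + 0.027×4.8) / (1 + 0.126×36 + 0.027×47) = 0.4572/6.805 = 0.06719 kJ/s.

0.07 kJ/s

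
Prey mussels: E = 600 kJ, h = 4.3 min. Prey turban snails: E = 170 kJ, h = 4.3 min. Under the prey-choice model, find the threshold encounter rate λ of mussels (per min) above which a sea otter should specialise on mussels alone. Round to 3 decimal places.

0.092 per min

The zero-one rule: include turban snails iff E₂/h₂ > λE₁/(1+λh₁). Equality gives the switch point.
λE₁h₂ = E₂ + λE₂h₁ ⇒ λ = E₂/(E₁h₂ − E₂h₁) = 170/(2580 − 731) = 0.09194 per min.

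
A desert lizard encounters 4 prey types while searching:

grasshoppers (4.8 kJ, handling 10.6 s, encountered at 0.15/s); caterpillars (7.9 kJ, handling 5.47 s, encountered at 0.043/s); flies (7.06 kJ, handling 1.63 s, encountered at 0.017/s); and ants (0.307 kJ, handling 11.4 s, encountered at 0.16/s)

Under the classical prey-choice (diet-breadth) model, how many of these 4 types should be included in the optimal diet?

3

Profitabilities (E/h, kJ/s): flies 4.33, caterpillars 1.44, grasshoppers 0.453, ants 0.0269. Add prey in this order while the next type's profitability exceeds the intake rate on those already taken.
Rate on top 1: 0.1168. caterpillars: 1.44 > 0.1168 → include.
Rate on top 2: 0.364. grasshoppers: 0.453 > 0.364 → include.
Rate on top 3: 0.4135. ants: 0.0269 < 0.4135 → exclude; stop.
Optimal diet: flies, caterpillars, grasshoppers — 3 of 4 types.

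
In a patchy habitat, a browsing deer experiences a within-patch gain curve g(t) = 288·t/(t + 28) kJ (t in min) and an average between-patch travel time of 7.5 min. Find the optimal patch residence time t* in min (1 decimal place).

Maximise g(t)/(T+t): set derivative to zero → g'(t)(T+t) = g(t).
g'(t) = 288·28/(t + 28)². Setting 288·28/(t+28)² = 288t/[(t+28)(7.5+t)] gives 28(7.5+t) = t(t+28), so t² = 28×7.5 = 210.
t* = √210 = 14.49 min.

14.5 min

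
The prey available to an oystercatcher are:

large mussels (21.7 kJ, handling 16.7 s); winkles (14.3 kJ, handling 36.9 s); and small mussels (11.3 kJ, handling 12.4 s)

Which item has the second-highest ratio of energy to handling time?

Profitability E/h (kJ/s): large mussels = 21.7/16.7 = 1.3, winkles = 14.3/36.9 = 0.388, small mussels = 11.3/12.4 = 0.911.
Ranked: large mussels > small mussels > winkles.

small mussels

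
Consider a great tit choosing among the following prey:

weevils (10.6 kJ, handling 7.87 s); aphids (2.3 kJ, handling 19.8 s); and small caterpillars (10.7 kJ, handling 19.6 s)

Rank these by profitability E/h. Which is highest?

weevils

In descending order of E/h:
weevils: 10.6/7.87 = 1.35 kJ/s
small caterpillars: 10.7/19.6 = 0.546 kJ/s
aphids: 2.3/19.8 = 0.116 kJ/s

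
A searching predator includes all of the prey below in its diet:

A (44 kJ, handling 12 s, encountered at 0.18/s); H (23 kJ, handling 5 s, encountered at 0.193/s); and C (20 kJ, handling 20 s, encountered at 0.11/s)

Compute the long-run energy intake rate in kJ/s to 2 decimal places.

Energy encountered per unit search time: 0.18×44 + 0.193×23 + 0.11×20 = 14.56 kJ/s.
Handling time per unit search time: 0.18×12 + 0.193×5 + 0.11×20 = 5.325.
Rate = 14.56/(1 + 5.325) = 2.302 kJ/s.

2.30 kJ/s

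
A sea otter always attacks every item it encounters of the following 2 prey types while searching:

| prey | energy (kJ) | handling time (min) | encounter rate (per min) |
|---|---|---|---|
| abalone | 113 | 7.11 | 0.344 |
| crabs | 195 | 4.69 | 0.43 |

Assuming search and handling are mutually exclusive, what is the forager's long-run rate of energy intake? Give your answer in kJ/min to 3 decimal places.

R = (0.344×113 + 0.43×195) / (1 + 0.344×7.11 + 0.43×4.69) = 122.7/5.463 = 22.47 kJ/min.

22.466 kJ/min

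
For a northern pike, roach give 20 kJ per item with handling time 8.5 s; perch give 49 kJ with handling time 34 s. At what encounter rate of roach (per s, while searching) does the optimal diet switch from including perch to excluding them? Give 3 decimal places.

At the threshold, the rate on roach alone equals the profitability of perch: λ·20/(1 + λ·8.5) = 49/34 = 1.441.
Rearranging, λ(20 − 1.441×8.5) = 1.441, so λ = 1.441/7.75 = 0.186 per s.

0.186 per s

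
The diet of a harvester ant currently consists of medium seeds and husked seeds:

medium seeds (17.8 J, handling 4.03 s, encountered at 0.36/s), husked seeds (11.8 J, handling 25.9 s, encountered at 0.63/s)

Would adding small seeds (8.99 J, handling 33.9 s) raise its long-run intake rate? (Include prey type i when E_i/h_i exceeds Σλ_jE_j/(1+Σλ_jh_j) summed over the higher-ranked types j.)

On medium seeds and husked seeds alone, R = ΣλE/(1+Σλh) = 13.84/18.77 = 0.7375 J/s.
Profitability of small seeds: 8.99/33.9 = 0.2652 J/s.
0.2652 < 0.7375, so adding small seeds would lower the average — exclude it.

No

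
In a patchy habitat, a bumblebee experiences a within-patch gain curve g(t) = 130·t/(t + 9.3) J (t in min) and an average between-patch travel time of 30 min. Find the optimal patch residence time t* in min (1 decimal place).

Maximise g(t)/(T+t): set derivative to zero → g'(t)(T+t) = g(t).
g'(t) = 130·9.3/(t + 9.3)². Setting 130·9.3/(t+9.3)² = 130t/[(t+9.3)(30+t)] gives 9.3(30+t) = t(t+9.3), so t² = 9.3×30 = 279.
t* = √279 = 16.7 min.

16.7 min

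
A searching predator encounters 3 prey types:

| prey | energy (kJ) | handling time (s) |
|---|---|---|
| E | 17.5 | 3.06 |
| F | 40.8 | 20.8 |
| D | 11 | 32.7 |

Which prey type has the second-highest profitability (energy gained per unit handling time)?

F

In descending order of E/h:
E: 17.5/3.06 = 5.72 kJ/s
F: 40.8/20.8 = 1.96 kJ/s
D: 11/32.7 = 0.336 kJ/s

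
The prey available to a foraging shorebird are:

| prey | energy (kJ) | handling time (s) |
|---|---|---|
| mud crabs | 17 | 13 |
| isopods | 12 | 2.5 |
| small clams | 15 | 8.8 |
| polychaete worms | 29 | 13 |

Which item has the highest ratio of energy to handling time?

isopods

Profitability E/h (kJ/s): mud crabs = 17/13 = 1.31, isopods = 12/2.5 = 4.8, small clams = 15/8.8 = 1.7, polychaete worms = 29/13 = 2.23.
Ranked: isopods > polychaete worms > small clams > mud crabs.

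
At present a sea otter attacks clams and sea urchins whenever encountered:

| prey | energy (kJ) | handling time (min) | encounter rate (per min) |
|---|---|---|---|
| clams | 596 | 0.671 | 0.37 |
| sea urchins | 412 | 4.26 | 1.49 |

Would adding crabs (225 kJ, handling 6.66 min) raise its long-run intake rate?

On clams and sea urchins alone, R = ΣλE/(1+Σλh) = 834.4/7.596 = 109.9 kJ/min.
Profitability of crabs: 225/6.66 = 33.78 kJ/min.
33.78 < 109.9, so adding crabs would lower the average — exclude it.

No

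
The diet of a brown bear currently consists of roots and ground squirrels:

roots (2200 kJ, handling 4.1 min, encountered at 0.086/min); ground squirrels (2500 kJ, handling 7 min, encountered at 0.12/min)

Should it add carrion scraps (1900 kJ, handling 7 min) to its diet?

Current rate: (0.086×2200 + 0.12×2500)/(1 + 0.086×4.1 + 0.12×7) = 223.1 kJ/min.
Profitability of carrion scraps: 1900/7 = 271.4 kJ/min.
271.4 > 223.1, so adding carrion scraps raises the average — include it.

Yes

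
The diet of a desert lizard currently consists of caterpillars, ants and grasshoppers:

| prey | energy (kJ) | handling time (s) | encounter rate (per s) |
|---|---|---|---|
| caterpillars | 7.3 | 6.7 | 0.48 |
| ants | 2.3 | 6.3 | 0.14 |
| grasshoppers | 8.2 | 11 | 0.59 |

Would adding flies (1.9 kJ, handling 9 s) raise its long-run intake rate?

On caterpillars, ants and grasshoppers alone, R = ΣλE/(1+Σλh) = 8.664/11.59 = 0.7477 kJ/s.
flies: E/h = 1.9/9 = 0.2111 kJ/s.
0.2111 < 0.7477, so adding flies would lower the average — exclude it.

No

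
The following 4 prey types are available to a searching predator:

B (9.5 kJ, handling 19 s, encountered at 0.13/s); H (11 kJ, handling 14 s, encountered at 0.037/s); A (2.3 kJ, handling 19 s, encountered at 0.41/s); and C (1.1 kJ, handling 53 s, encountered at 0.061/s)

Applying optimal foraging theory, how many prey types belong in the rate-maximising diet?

Profitabilities (E/h, kJ/s): H 0.786, B 0.5, A 0.121, C 0.0208. Add prey in this order while the next type's profitability exceeds the intake rate on those already taken.
Rate on top 1: 0.2681. B: 0.5 > 0.2681 → include.
Rate on top 2: 0.4117. A: 0.121 < 0.4117 → exclude; stop.
Optimal diet: H, B — 2 of 4 types.

2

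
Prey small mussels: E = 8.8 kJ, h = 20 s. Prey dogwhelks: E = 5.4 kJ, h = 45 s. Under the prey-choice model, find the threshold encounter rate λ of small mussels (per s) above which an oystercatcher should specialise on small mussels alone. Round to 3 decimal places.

At the threshold, the rate on small mussels alone equals the profitability of dogwhelks: λ·8.8/(1 + λ·20) = 5.4/45 = 0.12.
Rearranging, λ(8.8 − 0.12×20) = 0.12, so λ = 0.12/6.4 = 0.01875 per s.

0.019 per s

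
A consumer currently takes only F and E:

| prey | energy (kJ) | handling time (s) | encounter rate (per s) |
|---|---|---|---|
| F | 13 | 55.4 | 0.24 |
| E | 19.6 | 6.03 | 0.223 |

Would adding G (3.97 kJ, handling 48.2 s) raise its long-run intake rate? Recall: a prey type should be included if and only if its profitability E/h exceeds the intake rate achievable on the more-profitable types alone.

No

On F and E alone, R = ΣλE/(1+Σλh) = 7.491/15.64 = 0.4789 kJ/s.
Profitability of G: 3.97/48.2 = 0.08237 kJ/s.
0.08237 < 0.4789, so adding G would lower the average — exclude it.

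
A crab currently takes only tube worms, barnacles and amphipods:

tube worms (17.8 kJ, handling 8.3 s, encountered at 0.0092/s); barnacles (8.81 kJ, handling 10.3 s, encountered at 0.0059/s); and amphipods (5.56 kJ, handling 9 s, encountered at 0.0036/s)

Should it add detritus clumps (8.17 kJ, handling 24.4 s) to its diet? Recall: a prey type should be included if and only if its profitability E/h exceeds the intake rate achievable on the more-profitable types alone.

Current rate: (0.0092×17.8 + 0.0059×8.81 + 0.0036×5.56)/(1 + 0.0092×8.3 + 0.0059×10.3 + 0.0036×9) = 0.2016 kJ/s.
Profitability of detritus clumps: 8.17/24.4 = 0.3348 kJ/s.
0.3348 > 0.2016, so adding detritus clumps raises the average — include it.

Yes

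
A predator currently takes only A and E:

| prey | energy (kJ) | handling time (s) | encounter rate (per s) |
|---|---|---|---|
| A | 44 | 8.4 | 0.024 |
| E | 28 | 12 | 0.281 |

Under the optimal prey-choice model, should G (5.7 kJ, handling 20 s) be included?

On A and E alone, R = ΣλE/(1+Σλh) = 8.924/4.574 = 1.951 kJ/s.
G: E/h = 5.7/20 = 0.285 kJ/s.
0.285 < 1.951, so adding G would lower the average — exclude it.

No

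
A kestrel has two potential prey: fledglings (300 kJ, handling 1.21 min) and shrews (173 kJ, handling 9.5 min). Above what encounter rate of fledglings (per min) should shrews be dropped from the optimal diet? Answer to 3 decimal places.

Drop shrews once their profitability E₂/h₂ falls below the rate achievable on fledglings alone: E₂/h₂ = λE₁/(1 + λh₁).
Solve for λ: λE₁h₂ = E₂(1 + λh₁) → λ(E₁h₂ − E₂h₁) = E₂ → λ = E₂/(E₁h₂ − E₂h₁).
λ = 173/(300×9.5 − 173×1.21) = 173/2641 = 0.06551 per min.

0.066 per min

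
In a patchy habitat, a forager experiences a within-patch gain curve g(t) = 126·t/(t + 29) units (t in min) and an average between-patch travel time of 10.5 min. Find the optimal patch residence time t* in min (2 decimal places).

17.45 min

By the marginal value theorem, leave when the instantaneous gain rate g'(t) equals the habitat-wide average g(t)/(T + t).
g'(t) = 126·29/(t + 29)². Setting 126·29/(t+29)² = 126t/[(t+29)(10.5+t)] gives 29(10.5+t) = t(t+29), so t² = 29×10.5 = 304.5.
t* = √304.5 = 17.45 min.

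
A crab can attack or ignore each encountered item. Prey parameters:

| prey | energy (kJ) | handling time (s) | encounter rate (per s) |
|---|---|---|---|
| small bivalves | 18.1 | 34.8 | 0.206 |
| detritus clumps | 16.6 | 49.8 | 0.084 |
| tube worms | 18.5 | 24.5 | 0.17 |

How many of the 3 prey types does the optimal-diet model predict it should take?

E/h in descending order: tube worms 0.755, small bivalves 0.52, detritus clumps 0.333 kJ/s. The optimal diet is the largest prefix of this list for which every included type satisfies E_i/h_i > R on the types above it.
Rate on top 1: 0.6089. small bivalves: 0.52 < 0.6089 → exclude; stop.
Optimal diet: tube worms — 1 of 3 types.

1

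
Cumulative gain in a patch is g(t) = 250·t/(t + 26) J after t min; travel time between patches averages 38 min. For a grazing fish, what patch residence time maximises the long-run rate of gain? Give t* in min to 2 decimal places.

31.43 min

Optimal t* satisfies g'(t*) = g(t*)/(T + t*).
g'(t) = 250·26/(t + 26)². Setting 250·26/(t+26)² = 250t/[(t+26)(38+t)] gives 26(38+t) = t(t+26), so t² = 26×38 = 988.
t* = √988 = 31.43 min.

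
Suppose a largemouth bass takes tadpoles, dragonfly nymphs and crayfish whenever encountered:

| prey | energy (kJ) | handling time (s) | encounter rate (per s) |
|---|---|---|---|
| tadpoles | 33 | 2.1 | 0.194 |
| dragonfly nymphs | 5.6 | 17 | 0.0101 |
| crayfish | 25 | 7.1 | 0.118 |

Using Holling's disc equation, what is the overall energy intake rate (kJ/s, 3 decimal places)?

Energy encountered per unit search time: 0.194×33 + 0.0101×5.6 + 0.118×25 = 9.409 kJ/s.
Handling time per unit search time: 0.194×2.1 + 0.0101×17 + 0.118×7.1 = 1.417.
Rate = 9.409/(1 + 1.417) = 3.893 kJ/s.

3.893 kJ/s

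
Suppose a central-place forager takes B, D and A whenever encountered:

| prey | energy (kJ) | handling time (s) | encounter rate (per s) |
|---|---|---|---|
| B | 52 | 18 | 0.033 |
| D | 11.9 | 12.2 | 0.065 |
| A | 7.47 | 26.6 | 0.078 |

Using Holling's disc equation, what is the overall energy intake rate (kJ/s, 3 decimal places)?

Energy encountered per unit search time: 0.033×52 + 0.065×11.9 + 0.078×7.47 = 3.072 kJ/s.
Handling time per unit search time: 0.033×18 + 0.065×12.2 + 0.078×26.6 = 3.462.
Rate = 3.072/(1 + 3.462) = 0.6885 kJ/s.

0.689 kJ/s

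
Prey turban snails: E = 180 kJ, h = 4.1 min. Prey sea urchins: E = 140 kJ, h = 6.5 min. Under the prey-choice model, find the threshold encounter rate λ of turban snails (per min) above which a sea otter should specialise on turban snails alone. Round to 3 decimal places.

At the threshold, the rate on turban snails alone equals the profitability of sea urchins: λ·180/(1 + λ·4.1) = 140/6.5 = 21.54.
Rearranging, λ(180 − 21.54×4.1) = 21.54, so λ = 21.54/91.69 = 0.2349 per min.

0.235 per min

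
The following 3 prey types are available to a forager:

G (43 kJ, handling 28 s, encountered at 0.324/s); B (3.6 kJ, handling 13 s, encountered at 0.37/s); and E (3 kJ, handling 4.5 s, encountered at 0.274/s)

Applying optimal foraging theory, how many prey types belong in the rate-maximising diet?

E/h in descending order: G 1.54, E 0.667, B 0.277 kJ/s. The optimal diet is the largest prefix of this list for which every included type satisfies E_i/h_i > R on the types above it.
Rate on top 1: 1.383. E: 0.667 < 1.383 → exclude; stop.
Optimal diet: G — 1 of 3 types.

1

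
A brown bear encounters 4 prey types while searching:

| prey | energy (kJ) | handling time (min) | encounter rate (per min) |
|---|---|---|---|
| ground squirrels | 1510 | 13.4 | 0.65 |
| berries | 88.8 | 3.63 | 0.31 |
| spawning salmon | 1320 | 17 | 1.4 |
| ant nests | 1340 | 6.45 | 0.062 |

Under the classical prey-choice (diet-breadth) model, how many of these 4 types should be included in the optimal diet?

Rank by E/h (kJ/min): ant nests 208, ground squirrels 113, spawning salmon 77.6, berries 24.5. Include each in turn until the next type's E/h falls below the running intake rate.
Rate on top 1: 59.35. ground squirrels: 113 > 59.35 → include.
Rate on top 2: 105.3. spawning salmon: 77.6 < 105.3 → exclude; stop.
Optimal diet: ant nests, ground squirrels — 2 of 4 types.

2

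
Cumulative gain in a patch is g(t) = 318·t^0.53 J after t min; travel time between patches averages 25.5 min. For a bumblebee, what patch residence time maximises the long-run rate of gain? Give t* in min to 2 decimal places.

By the marginal value theorem, leave when the instantaneous gain rate g'(t) equals the habitat-wide average g(t)/(T + t).
g'(t) = 0.53·318·t^-0.47. Setting 0.53·318·t^-0.47 = 318·t^0.53/(25.5+t) gives 0.53(25.5+t) = t, so 0.47·t = 0.53×25.5.
t* = 0.53×25.5/0.47 = 28.76 min.

28.76 min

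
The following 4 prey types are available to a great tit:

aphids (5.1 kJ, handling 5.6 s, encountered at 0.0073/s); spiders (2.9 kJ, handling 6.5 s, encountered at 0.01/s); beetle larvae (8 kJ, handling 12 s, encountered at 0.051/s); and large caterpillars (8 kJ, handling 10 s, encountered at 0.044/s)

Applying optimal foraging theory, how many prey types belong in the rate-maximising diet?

4

Profitabilities (E/h, kJ/s): aphids 0.911, large caterpillars 0.8, beetle larvae 0.667, spiders 0.446. Add prey in this order while the next type's profitability exceeds the intake rate on those already taken.
Rate on top 1: 0.03577. large caterpillars: 0.8 > 0.03577 → include.
Rate on top 2: 0.2628. beetle larvae: 0.667 > 0.2628 → include.
Rate on top 3: 0.3809. spiders: 0.446 > 0.3809 → include.
Optimal diet: aphids, large caterpillars, beetle larvae, spiders — 4 of 4 types.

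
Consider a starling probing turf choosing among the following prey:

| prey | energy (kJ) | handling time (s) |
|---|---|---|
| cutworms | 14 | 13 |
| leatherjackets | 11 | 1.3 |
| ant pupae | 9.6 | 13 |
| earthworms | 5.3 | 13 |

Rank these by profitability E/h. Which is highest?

leatherjackets

Profitability E/h (kJ/s): cutworms = 14/13 = 1.08, leatherjackets = 11/1.3 = 8.46, ant pupae = 9.6/13 = 0.738, earthworms = 5.3/13 = 0.408.
Ranked: leatherjackets > cutworms > ant pupae > earthworms.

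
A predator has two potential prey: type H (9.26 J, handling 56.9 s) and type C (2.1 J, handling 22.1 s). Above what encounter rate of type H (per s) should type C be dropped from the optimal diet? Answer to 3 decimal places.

0.025 per s

Drop type C once their profitability E₂/h₂ falls below the rate achievable on type H alone: E₂/h₂ = λE₁/(1 + λh₁).
Solve for λ: λE₁h₂ = E₂(1 + λh₁) → λ(E₁h₂ − E₂h₁) = E₂ → λ = E₂/(E₁h₂ − E₂h₁).
λ = 2.1/(9.26×22.1 − 2.1×56.9) = 2.1/85.16 = 0.02466 per s.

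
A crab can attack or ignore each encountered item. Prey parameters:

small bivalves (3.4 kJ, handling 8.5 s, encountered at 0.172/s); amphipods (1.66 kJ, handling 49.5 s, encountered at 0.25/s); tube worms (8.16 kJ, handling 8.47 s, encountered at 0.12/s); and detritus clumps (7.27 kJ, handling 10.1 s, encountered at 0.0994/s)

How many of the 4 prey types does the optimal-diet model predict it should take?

2

E/h in descending order: tube worms 0.963, detritus clumps 0.72, small bivalves 0.4, amphipods 0.0335 kJ/s. The optimal diet is the largest prefix of this list for which every included type satisfies E_i/h_i > R on the types above it.
Rate on top 1: 0.4856. detritus clumps: 0.72 > 0.4856 → include.
Rate on top 2: 0.5635. small bivalves: 0.4 < 0.5635 → exclude; stop.
Optimal diet: tube worms, detritus clumps — 2 of 4 types.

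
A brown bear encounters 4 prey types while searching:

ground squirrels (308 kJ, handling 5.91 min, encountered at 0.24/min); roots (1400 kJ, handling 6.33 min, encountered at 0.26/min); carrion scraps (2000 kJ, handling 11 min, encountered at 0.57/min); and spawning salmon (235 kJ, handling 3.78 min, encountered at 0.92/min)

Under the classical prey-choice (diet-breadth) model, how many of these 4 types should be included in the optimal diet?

E/h in descending order: roots 221, carrion scraps 182, spawning salmon 62.2, ground squirrels 52.1 kJ/min. The optimal diet is the largest prefix of this list for which every included type satisfies E_i/h_i > R on the types above it.
Rate on top 1: 137.6. carrion scraps: 182 > 137.6 → include.
Rate on top 2: 168.7. spawning salmon: 62.2 < 168.7 → exclude; stop.
Optimal diet: roots, carrion scraps — 2 of 4 types.

2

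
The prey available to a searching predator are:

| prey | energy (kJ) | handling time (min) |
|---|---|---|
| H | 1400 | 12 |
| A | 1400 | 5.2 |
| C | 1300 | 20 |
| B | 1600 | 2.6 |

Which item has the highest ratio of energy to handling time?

B

In descending order of E/h:
B: 1600/2.6 = 615 kJ/min
A: 1400/5.2 = 269 kJ/min
H: 1400/12 = 117 kJ/min
C: 1300/20 = 65 kJ/min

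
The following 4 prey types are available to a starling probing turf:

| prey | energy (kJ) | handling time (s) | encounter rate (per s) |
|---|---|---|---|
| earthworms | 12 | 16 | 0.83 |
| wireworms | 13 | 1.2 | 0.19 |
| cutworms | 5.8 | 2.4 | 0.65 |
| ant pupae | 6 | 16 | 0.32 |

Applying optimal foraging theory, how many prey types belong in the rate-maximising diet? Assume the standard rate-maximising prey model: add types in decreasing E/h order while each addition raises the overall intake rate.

Profitabilities (E/h, kJ/s): wireworms 10.8, cutworms 2.42, earthworms 0.75, ant pupae 0.375. Add prey in this order while the next type's profitability exceeds the intake rate on those already taken.
Rate on top 1: 2.011. cutworms: 2.42 > 2.011 → include.
Rate on top 2: 2.238. earthworms: 0.75 < 2.238 → exclude; stop.
Optimal diet: wireworms, cutworms — 2 of 4 types.

2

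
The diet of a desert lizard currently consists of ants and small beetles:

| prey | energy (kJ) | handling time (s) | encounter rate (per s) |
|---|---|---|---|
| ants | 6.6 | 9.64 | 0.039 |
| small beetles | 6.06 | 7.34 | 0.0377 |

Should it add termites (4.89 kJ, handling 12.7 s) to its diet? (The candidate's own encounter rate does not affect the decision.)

Yes

Current rate: (0.039×6.6 + 0.0377×6.06)/(1 + 0.039×9.64 + 0.0377×7.34) = 0.294 kJ/s.
Profitability of termites: 4.89/12.7 = 0.385 kJ/s.
Since 0.385 > R, including termites increases the long-run rate.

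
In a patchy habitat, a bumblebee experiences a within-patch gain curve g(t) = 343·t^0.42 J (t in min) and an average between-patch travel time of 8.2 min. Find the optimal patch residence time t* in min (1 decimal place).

Maximise g(t)/(T+t): set derivative to zero → g'(t)(T+t) = g(t).
g'(t) = 0.42·343·t^-0.58. Setting 0.42·343·t^-0.58 = 343·t^0.42/(8.2+t) gives 0.42(8.2+t) = t, so 0.58·t = 0.42×8.2.
t* = 0.42×8.2/0.58 = 5.938 min.

5.9 min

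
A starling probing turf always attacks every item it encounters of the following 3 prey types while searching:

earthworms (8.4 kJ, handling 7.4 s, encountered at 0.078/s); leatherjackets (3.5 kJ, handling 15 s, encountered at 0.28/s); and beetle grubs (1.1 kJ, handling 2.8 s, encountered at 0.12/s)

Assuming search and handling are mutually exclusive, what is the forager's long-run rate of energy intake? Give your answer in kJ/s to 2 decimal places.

0.29 kJ/s

R = Σλ_iE_i / (1 + Σλ_ih_i)
Numerator: 0.078×8.4 + 0.28×3.5 + 0.12×1.1 = 1.767
Denominator: 1 + 0.078×7.4 + 0.28×15 + 0.12×2.8 = 6.113
R = 1.767/6.113 = 0.2891 kJ/s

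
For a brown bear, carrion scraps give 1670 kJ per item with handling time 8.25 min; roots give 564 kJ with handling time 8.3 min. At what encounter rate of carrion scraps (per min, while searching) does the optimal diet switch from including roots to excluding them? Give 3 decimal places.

0.061 per min

Drop roots once their profitability E₂/h₂ falls below the rate achievable on carrion scraps alone: E₂/h₂ = λE₁/(1 + λh₁).
Solve for λ: λE₁h₂ = E₂(1 + λh₁) → λ(E₁h₂ − E₂h₁) = E₂ → λ = E₂/(E₁h₂ − E₂h₁).
λ = 564/(1670×8.3 − 564×8.25) = 564/9208 = 0.06125 per min.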